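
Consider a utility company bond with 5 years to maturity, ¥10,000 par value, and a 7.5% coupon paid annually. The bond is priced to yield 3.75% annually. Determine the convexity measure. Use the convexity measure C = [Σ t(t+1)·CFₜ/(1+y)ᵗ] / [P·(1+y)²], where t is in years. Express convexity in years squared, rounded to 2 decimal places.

23.45

With y = 0.0375:
  t   CF        PV=CF/(1+0.0375)^t    t·PV        t(t+1)·PV
  1       750.00       722.8916       722.8916       1,445.7831
  2       750.00       696.7630     1,393.5259       4,180.5777
  3       750.00       671.5788     2,014.7363       8,058.9450
  4       750.00       647.3048     2,589.2193      12,946.0964
  5    10,750.00     8,942.6851    44,713.4254     268,280.5525
  Σ                 11,681.2232    51,433.7984     294,911.9548
P = 11,681.2232.
Convexity = Σ t(t+1)·PV / [P·(1+y)²] = 294,911.9548 / (11,681.2232 × 1.076406) = 23.45459.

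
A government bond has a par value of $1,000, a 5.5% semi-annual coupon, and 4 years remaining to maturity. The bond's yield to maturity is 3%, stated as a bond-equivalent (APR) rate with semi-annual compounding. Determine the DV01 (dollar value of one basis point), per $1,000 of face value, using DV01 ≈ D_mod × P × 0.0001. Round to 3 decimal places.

$0.395

Periodic yield y = 0.015.
  t   CF        PV=CF/(1+0.015)^t    t·PV
  1        27.50        27.0936        27.0936
  2        27.50        26.6932        53.3864
  3        27.50        26.2987        78.8962
  4        27.50        25.9101       103.6403
  5        27.50        25.5272       127.6358
  6        27.50        25.1499       150.8995
  7        27.50        24.7782       173.4477
  8     1,027.50       912.1232     7,296.9854
  Σ                  1,093.5741     8,011.9848
P = 1,093.5741; D_Mac = 7.32642 half-year periods = 3.66321 yrs; D_mod = 3.60907 yrs.
DV01 ≈ 3.60907 × 1,093.5741 × 0.0001 = 0.394679.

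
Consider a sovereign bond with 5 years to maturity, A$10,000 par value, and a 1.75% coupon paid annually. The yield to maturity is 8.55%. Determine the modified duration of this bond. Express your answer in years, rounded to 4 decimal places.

Periodic yield y = 0.0855. First find Macaulay duration:
  t   CF        PV=CF/(1+0.0855)^t    t·PV
  1       175.00       161.2160       161.2160
  2       175.00       148.5178       297.0355
  3       175.00       136.8197       410.4590
  4       175.00       126.0430       504.1720
  5    10,175.00     6,751.2669    33,756.3346
  Σ                  7,323.8634    35,129.2172
P = 7,323.8634; Macaulay duration = 35,129.2172 / 7,323.8634 = 4.79654 years.
Modified duration = D_Mac / (1 + y) = 4.79654 / 1.0855 = 4.41874 years.

4.4187 years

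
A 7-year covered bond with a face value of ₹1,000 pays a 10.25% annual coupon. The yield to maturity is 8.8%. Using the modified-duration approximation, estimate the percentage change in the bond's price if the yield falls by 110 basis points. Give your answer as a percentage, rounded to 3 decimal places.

Periodic yield y = 0.088. Modified duration first:
  t   CF        PV=CF/(1+0.088)^t    t·PV
  1       102.50        94.2096        94.2096
  2       102.50        86.5897       173.1793
  3       102.50        79.5861       238.7583
  4       102.50        73.1490       292.5959
  5       102.50        67.2325       336.1626
  6       102.50        61.7946       370.7676
  7     1,102.50       610.9087     4,276.3611
  Σ                  1,073.4701     5,782.0344
P = 1,073.4701; D_Mac = 5.38630 yrs; D_mod = 5.38630/(1+0.088) = 4.95065 yrs.
ΔP/P ≈ -D_mod · Δy = -4.95065 × (-0.011) = +0.054457 = +5.4457%.

+5.446%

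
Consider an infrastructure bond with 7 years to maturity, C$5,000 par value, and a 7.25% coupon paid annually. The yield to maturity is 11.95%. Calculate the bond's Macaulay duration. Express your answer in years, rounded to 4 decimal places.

5.5452 years

Periodic yield y = 0.1195. Discount each cash flow and weight by its year:
  t   CF        PV=CF/(1+0.1195)^t    t·PV
  1       362.50       323.8053       323.8053
  2       362.50       289.2410       578.4819
  3       362.50       258.3662       775.0986
  4       362.50       230.7871       923.1486
  5       362.50       206.1520     1,030.7599
  6       362.50       184.1465     1,104.8789
  7     5,362.50     2,433.3166    17,033.2162
  Σ                  3,925.8147    21,769.3895
Price P = Σ PV = 3,925.8147.
Macaulay duration = Σ(t·PV) / P = 21,769.3895 / 3,925.8147 = 5.54519 years.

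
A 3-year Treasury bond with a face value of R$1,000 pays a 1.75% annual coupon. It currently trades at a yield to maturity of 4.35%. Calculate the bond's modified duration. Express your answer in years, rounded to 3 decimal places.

2.824 years

Periodic yield y = 0.0435. First find Macaulay duration:
  t   CF        PV=CF/(1+0.0435)^t    t·PV
  1        17.50        16.7705        16.7705
  2        17.50        16.0714        32.1428
  3     1,017.50       895.4824     2,686.4472
  Σ                    928.3243     2,735.3605
P = 928.3243; Macaulay duration = 2,735.3605 / 928.3243 = 2.94656 years.
Modified duration = D_Mac / (1 + y) = 2.94656 / 1.0435 = 2.82373 years.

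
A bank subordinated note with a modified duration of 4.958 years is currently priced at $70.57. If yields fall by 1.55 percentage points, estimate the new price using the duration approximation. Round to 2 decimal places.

Duration approximation: ΔP/P ≈ -D_mod · Δy = -4.958 × (-0.0155) = +0.076849.
New price ≈ 70.57 × (1 + 0.076849) = 75.99323393.

$75.99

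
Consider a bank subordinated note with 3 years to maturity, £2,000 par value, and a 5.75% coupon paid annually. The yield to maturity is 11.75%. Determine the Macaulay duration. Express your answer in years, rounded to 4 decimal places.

Periodic yield y = 0.1175. Discount each cash flow and weight by its year:
  t   CF        PV=CF/(1+0.1175)^t    t·PV
  1       115.00       102.9083       102.9083
  2       115.00        92.0879       184.1759
  3     2,115.00     1,515.5413     4,546.6239
  Σ                  1,710.5375     4,833.7081
Price P = Σ PV = 1,710.5375.
Macaulay duration = Σ(t·PV) / P = 4,833.7081 / 1,710.5375 = 2.82584 years.

2.8258 years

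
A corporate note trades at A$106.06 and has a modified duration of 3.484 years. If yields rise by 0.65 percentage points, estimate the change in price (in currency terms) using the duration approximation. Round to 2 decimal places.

Duration approximation: ΔP/P ≈ -D_mod · Δy = -3.484 × (+0.0065) = -0.022646.
ΔP ≈ 106.06 × (-0.022646) = -2.40183476.

-A$2.40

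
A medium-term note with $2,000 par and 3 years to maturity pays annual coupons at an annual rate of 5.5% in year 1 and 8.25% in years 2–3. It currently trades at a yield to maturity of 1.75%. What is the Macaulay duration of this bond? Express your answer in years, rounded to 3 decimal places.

Periodic yield y = 0.0175. Discount each cash flow and weight by its year:
  t   CF        PV=CF/(1+0.0175)^t    t·PV
  1       110.00       108.1081       108.1081
  2       165.00       159.3731       318.7463
  3     2,165.00     2,055.2026     6,165.6079
  Σ                  2,322.6839     6,592.4623
Price P = Σ PV = 2,322.6839.
Macaulay duration = Σ(t·PV) / P = 6,592.4623 / 2,322.6839 = 2.83830 years.

2.838 years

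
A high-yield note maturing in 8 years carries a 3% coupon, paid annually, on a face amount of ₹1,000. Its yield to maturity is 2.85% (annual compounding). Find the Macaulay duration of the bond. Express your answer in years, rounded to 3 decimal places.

Periodic yield y = 0.0285. Discount each cash flow and weight by its year:
  t   CF        PV=CF/(1+0.0285)^t    t·PV
  1        30.00        29.1687        29.1687
  2        30.00        28.3604        56.7208
  3        30.00        27.5745        82.7236
  4        30.00        26.8104       107.2418
  5        30.00        26.0675       130.3376
  6        30.00        25.3452       152.0711
  7        30.00        24.6429       172.5000
  8     1,030.00       822.6268     6,581.0144
  Σ                  1,010.5965     7,311.7782
Price P = Σ PV = 1,010.5965.
Macaulay duration = Σ(t·PV) / P = 7,311.7782 / 1,010.5965 = 7.23511 years.

7.235 years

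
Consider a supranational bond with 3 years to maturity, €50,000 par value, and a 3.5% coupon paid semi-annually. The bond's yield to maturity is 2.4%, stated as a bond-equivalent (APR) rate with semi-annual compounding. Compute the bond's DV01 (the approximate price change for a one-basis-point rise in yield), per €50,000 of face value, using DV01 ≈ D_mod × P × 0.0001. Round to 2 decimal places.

€14.66

Periodic yield y = 0.012.
  t   CF        PV=CF/(1+0.012)^t    t·PV
  1       875.00       864.6245       864.6245
  2       875.00       854.3720     1,708.7441
  3       875.00       844.2411     2,532.7234
  4       875.00       834.2304     3,336.9215
  5       875.00       824.3383     4,121.6916
  6    50,875.00    47,361.0527   284,166.3164
  Σ                 51,582.8591   296,731.0216
P = 51,582.8591; D_Mac = 5.75251 half-year periods = 2.87626 yrs; D_mod = 2.84215 yrs.
DV01 ≈ 2.84215 × 51,582.8591 × 0.0001 = 14.660624.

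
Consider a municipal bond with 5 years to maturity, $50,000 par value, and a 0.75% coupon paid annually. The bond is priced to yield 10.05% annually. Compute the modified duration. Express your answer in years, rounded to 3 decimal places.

4.456 years

Periodic yield y = 0.1005. First find Macaulay duration:
  t   CF        PV=CF/(1+0.1005)^t    t·PV
  1       375.00       340.7542       340.7542
  2       375.00       309.6358       619.2716
  3       375.00       281.3592       844.0776
  4       375.00       255.6649     1,022.6595
  5    50,375.00    31,207.9200   156,039.6002
  Σ                 32,395.3341   158,866.3632
P = 32,395.3341; Macaulay duration = 158,866.3632 / 32,395.3341 = 4.90399 years.
Modified duration = D_Mac / (1 + y) = 4.90399 / 1.1005 = 4.45615 years.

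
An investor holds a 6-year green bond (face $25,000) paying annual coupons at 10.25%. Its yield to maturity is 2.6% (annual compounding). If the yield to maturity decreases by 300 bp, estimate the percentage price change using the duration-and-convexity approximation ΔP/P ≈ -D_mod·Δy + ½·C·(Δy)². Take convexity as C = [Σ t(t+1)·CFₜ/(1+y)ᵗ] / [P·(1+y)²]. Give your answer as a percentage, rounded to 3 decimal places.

+15.950%

With y = 0.026:
  t   CF        PV=CF/(1+0.026)^t    t·PV        t(t+1)·PV
  1     2,562.50     2,497.5634     2,497.5634       4,995.1267
  2     2,562.50     2,434.2723     4,868.5445      14,605.6336
  3     2,562.50     2,372.5851     7,117.7552      28,471.0207
  4     2,562.50     2,312.4611     9,249.8443      46,249.2215
  5     2,562.50     2,253.8607    11,269.3035      67,615.8209
  6    27,562.50    23,628.4070   141,770.4417     992,393.0921
  Σ                 35,499.1494   176,773.4526   1,154,329.9156
P = 35,499.1494; D_Mac = 4.97965 yrs; D_mod = 4.85346 yrs; C = 30.88996.
Duration effect: -4.85346 × (-0.03) = +0.145604
Convexity effect: 0.5 × 30.88996 × (-0.03)² = +0.0139005
ΔP/P ≈ +0.145604 + 0.0139005 = +0.159504 = +15.9504%.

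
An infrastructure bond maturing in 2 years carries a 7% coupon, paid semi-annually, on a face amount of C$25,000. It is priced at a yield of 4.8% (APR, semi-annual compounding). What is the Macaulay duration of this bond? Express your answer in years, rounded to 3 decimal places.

1.903 years

Periodic yield y = 0.024. Discount each cash flow and weight by its period:
  t   CF        PV=CF/(1+0.024)^t    t·PV
  1       875.00       854.4922       854.4922
  2       875.00       834.4650     1,668.9301
  3       875.00       814.9073     2,444.7218
  4    25,875.00    23,533.1754    94,132.7016
  Σ                 26,037.0399    99,100.8456
Price P = Σ PV = 26,037.0399.
Macaulay duration = Σ(t·PV) / P = 99,100.8456 / 26,037.0399 = 3.80615 half-year periods.
In years: 3.80615 / 2 = 1.90307 years.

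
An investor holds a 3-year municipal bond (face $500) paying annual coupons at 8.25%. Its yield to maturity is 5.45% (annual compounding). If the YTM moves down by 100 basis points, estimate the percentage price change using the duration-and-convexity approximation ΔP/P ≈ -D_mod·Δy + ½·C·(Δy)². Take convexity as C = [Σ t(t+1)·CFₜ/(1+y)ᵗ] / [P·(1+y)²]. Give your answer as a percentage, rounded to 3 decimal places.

+2.690%

With y = 0.0545:
  t   CF        PV=CF/(1+0.0545)^t    t·PV        t(t+1)·PV
  1        41.25        39.1181        39.1181          78.2361
  2        41.25        37.0963        74.1926         222.5779
  3       541.25       461.5919     1,384.7756       5,539.1025
  Σ                    537.8063     1,498.0863       5,839.9165
P = 537.8063; D_Mac = 2.78555 yrs; D_mod = 2.64158 yrs; C = 9.76535.
Duration effect: -2.64158 × (-0.01) = +0.026416
Convexity effect: 0.5 × 9.76535 × (-0.01)² = +0.0004883
ΔP/P ≈ +0.026416 + 0.0004883 = +0.026904 = +2.6904%.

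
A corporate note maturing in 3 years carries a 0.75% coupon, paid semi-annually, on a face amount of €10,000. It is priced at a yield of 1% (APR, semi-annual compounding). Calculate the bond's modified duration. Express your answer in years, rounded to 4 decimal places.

2.9572 years

Periodic yield y = 0.005. First find Macaulay duration:
  t   CF        PV=CF/(1+0.005)^t    t·PV
  1        37.50        37.3134        37.3134
  2        37.50        37.1278        74.2556
  3        37.50        36.9431       110.8292
  4        37.50        36.7593       147.0371
  5        37.50        36.5764       182.8820
  6    10,037.50     9,741.5752    58,449.4512
  Σ                  9,926.2952    59,001.7686
P = 9,926.2952; Macaulay duration = 59,001.7686 / 9,926.2952 = 5.94399 half-year periods = 2.97199 years.
Modified duration = D_Mac / (1 + y) = 2.97199 / 1.005 = 2.95721 years.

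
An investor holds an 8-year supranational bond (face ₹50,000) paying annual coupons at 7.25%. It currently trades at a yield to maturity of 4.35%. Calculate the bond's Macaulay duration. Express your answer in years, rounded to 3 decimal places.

Periodic yield y = 0.0435. Discount each cash flow and weight by its year:
  t   CF        PV=CF/(1+0.0435)^t    t·PV
  1     3,625.00     3,473.8860     3,473.8860
  2     3,625.00     3,329.0714     6,658.1427
  3     3,625.00     3,190.2936     9,570.8808
  4     3,625.00     3,057.3010    12,229.2040
  5     3,625.00     2,929.8524    14,649.2621
  6     3,625.00     2,807.7167    16,846.3004
  7     3,625.00     2,690.6725    18,834.7074
  8    53,625.00    38,144.1268   305,153.0148
  Σ                 59,622.9204   387,415.3980
Price P = Σ PV = 59,622.9204.
Macaulay duration = Σ(t·PV) / P = 387,415.3980 / 59,622.9204 = 6.49776 years.

6.498 years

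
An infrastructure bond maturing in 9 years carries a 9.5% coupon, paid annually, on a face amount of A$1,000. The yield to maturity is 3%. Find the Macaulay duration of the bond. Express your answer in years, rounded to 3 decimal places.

6.939 years

Periodic yield y = 0.03. Discount each cash flow and weight by its year:
  t   CF        PV=CF/(1+0.03)^t    t·PV
  1        95.00        92.2330        92.2330
  2        95.00        89.5466       179.0932
  3        95.00        86.9385       260.8154
  4        95.00        84.4063       337.6251
  5        95.00        81.9478       409.7392
  6        95.00        79.5610       477.3660
  7        95.00        77.2437       540.7059
  8        95.00        74.9939       599.9510
  9     1,095.00       839.2263     7,553.0369
  Σ                  1,506.0971    10,450.5657
Price P = Σ PV = 1,506.0971.
Macaulay duration = Σ(t·PV) / P = 10,450.5657 / 1,506.0971 = 6.93884 years.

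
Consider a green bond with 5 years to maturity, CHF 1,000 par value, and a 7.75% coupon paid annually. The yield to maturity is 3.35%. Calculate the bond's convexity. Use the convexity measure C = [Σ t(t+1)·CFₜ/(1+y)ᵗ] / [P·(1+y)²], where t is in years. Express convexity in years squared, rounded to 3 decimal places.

23.572

With y = 0.0335:
  t   CF        PV=CF/(1+0.0335)^t    t·PV        t(t+1)·PV
  1        77.50        74.9879        74.9879         149.9758
  2        77.50        72.5572       145.1145         435.3434
  3        77.50        70.2054       210.6161         842.4643
  4        77.50        67.9297       271.7189       1,358.5943
  5     1,077.50       913.8289     4,569.1443      27,414.8661
  Σ                  1,199.5091     5,271.5817      30,201.2439
P = 1,199.5091.
Convexity = Σ t(t+1)·PV / [P·(1+y)²] = 30,201.2439 / (1,199.5091 × 1.068122) = 23.57221.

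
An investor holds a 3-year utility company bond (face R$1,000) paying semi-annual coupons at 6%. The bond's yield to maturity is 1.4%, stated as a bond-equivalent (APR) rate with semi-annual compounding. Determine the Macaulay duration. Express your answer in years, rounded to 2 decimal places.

2.80 years

Periodic yield y = 0.007. Discount each cash flow and weight by its period:
  t   CF        PV=CF/(1+0.007)^t    t·PV
  1        30.00        29.7915        29.7915
  2        30.00        29.5844        59.1687
  3        30.00        29.3787        88.1362
  4        30.00        29.1745       116.6980
  5        30.00        28.9717       144.8585
  6     1,030.00       987.7804     5,926.6824
  Σ                  1,134.6811     6,365.3352
Price P = Σ PV = 1,134.6811.
Macaulay duration = Σ(t·PV) / P = 6,365.3352 / 1,134.6811 = 5.60980 half-year periods.
In years: 5.60980 / 2 = 2.80490 years.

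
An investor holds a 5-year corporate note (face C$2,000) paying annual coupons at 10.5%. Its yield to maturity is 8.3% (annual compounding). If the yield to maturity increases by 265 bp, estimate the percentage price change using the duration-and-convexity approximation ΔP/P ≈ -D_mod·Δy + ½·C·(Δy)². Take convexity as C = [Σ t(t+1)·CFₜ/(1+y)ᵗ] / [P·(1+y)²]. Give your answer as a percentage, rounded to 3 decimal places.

With y = 0.083:
  t   CF        PV=CF/(1+0.083)^t    t·PV        t(t+1)·PV
  1       210.00       193.9058       193.9058         387.8116
  2       210.00       179.0451       358.0902       1,074.2705
  3       210.00       165.3232       495.9697       1,983.8790
  4       210.00       152.6530       610.6122       3,053.0609
  5     2,210.00     1,483.3717     7,416.8585      44,501.1511
  Σ                  2,174.2989     9,075.4364      51,000.1731
P = 2,174.2989; D_Mac = 4.17396 yrs; D_mod = 3.85407 yrs; C = 19.99841.
Duration effect: -3.85407 × (+0.0265) = -0.102133
Convexity effect: 0.5 × 19.99841 × (0.0265)² = +0.0070219
ΔP/P ≈ -0.102133 + 0.0070219 = -0.095111 = -9.5111%.

-9.511%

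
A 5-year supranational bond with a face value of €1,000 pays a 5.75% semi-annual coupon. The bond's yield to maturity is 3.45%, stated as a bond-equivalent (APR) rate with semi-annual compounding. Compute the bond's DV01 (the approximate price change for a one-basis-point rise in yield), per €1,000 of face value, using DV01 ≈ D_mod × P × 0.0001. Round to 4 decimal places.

€0.4833

Periodic yield y = 0.01725.
  t   CF        PV=CF/(1+0.01725)^t    t·PV
  1        28.75        28.2625        28.2625
  2        28.75        27.7832        55.5664
  3        28.75        27.3121        81.9362
  4        28.75        26.8489       107.3957
  5        28.75        26.3936       131.9682
  6        28.75        25.9461       155.6764
  7        28.75        25.5061       178.5427
  8        28.75        25.0736       200.5886
  9        28.75        24.6484       221.8355
  10    1,028.75       867.0275     8,670.2748
  Σ                  1,104.8020     9,832.0471
P = 1,104.8020; D_Mac = 8.89938 half-year periods = 4.44969 yrs; D_mod = 4.37423 yrs.
DV01 ≈ 4.37423 × 1,104.8020 × 0.0001 = 0.483266.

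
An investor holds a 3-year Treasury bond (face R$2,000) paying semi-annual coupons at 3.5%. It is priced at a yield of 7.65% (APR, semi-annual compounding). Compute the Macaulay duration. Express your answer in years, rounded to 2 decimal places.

Periodic yield y = 0.03825. Discount each cash flow and weight by its period:
  t   CF        PV=CF/(1+0.03825)^t    t·PV
  1        35.00        33.7106        33.7106
  2        35.00        32.4686        64.9373
  3        35.00        31.2725        93.8174
  4        35.00        30.1204       120.4815
  5        35.00        29.0107       145.0535
  6     2,035.00     1,624.6237     9,747.7420
  Σ                  1,781.2064    10,205.7423
Price P = Σ PV = 1,781.2064.
Macaulay duration = Σ(t·PV) / P = 10,205.7423 / 1,781.2064 = 5.72968 half-year periods.
In years: 5.72968 / 2 = 2.86484 years.

2.86 years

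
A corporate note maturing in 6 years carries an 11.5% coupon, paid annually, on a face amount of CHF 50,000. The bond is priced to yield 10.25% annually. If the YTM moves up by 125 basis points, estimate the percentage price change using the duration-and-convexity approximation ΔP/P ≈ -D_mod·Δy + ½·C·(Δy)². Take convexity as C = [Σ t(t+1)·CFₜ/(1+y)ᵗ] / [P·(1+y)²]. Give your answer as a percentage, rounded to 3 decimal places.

-5.122%

With y = 0.1025:
  t   CF        PV=CF/(1+0.1025)^t    t·PV        t(t+1)·PV
  1     5,750.00     5,215.4195     5,215.4195      10,430.8390
  2     5,750.00     4,730.5392     9,461.0785      28,383.2354
  3     5,750.00     4,290.7385    12,872.2156      51,488.8624
  4     5,750.00     3,891.8263    15,567.3053      77,836.5266
  5     5,750.00     3,530.0012    17,650.0060     105,900.0362
  6    55,750.00    31,043.6861   186,262.1164   1,303,834.8147
  Σ                 52,702.2109   247,028.1413   1,577,874.3143
P = 52,702.2109; D_Mac = 4.68724 yrs; D_mod = 4.25147 yrs; C = 24.63125.
Duration effect: -4.25147 × (+0.0125) = -0.053143
Convexity effect: 0.5 × 24.63125 × (0.0125)² = +0.0019243
ΔP/P ≈ -0.053143 + 0.0019243 = -0.051219 = -5.1219%.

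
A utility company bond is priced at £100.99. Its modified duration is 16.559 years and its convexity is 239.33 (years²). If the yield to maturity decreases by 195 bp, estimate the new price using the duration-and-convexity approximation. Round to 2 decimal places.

£138.20

Duration effect: -D_mod·Δy = -16.559 × (-0.0195) = +0.3229005
Convexity effect: ½·C·(Δy)² = 0.5 × 239.33 × (-0.0195)² = +0.04550261625
ΔP/P ≈ +0.3229005 + 0.04550261625 = +0.36840311625
New price ≈ 100.99 × (1 + 0.36840311625) = 138.1950307100875.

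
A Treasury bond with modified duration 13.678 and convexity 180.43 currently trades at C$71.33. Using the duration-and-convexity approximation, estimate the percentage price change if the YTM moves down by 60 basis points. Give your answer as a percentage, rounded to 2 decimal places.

Duration effect: -D_mod·Δy = -13.678 × (-0.006) = +0.082068
Convexity effect: ½·C·(Δy)² = 0.5 × 180.43 × (-0.006)² = +0.00324774
ΔP/P ≈ +0.082068 + 0.00324774 = +0.08531574
= +8.531574%.

+8.53%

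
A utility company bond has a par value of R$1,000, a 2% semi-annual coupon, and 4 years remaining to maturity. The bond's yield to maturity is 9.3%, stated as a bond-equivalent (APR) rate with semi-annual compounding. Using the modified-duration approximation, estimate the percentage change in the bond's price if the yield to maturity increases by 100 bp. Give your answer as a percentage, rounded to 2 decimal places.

-3.67%

Periodic yield y = 0.0465. Modified duration first:
  t   CF        PV=CF/(1+0.0465)^t    t·PV
  1        10.00         9.5557         9.5557
  2        10.00         9.1311        18.2621
  3        10.00         8.7253        26.1760
  4        10.00         8.3376        33.3506
  5        10.00         7.9672        39.8358
  6        10.00         7.6132        45.6789
  7        10.00         7.2749        50.9241
  8     1,010.00       702.1138     5,616.9104
  Σ                    760.7187     5,840.6937
P = 760.7187; D_Mac = 7.67786 half-year periods = 3.83893 yrs; D_mod = 3.83893/(1+0.0465) = 3.66835 yrs.
ΔP/P ≈ -D_mod · Δy = -3.66835 × (+0.01) = -0.036684 = -3.6684%.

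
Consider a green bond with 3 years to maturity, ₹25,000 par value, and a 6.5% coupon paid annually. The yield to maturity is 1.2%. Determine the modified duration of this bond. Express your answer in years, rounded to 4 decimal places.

Periodic yield y = 0.012. First find Macaulay duration:
  t   CF        PV=CF/(1+0.012)^t    t·PV
  1     1,625.00     1,605.7312     1,605.7312
  2     1,625.00     1,586.6909     3,173.3819
  3    26,625.00    25,689.0521    77,067.1562
  Σ                 28,881.4742    81,846.2693
P = 28,881.4742; Macaulay duration = 81,846.2693 / 28,881.4742 = 2.83387 years.
Modified duration = D_Mac / (1 + y) = 2.83387 / 1.012 = 2.80026 years.

2.8003 years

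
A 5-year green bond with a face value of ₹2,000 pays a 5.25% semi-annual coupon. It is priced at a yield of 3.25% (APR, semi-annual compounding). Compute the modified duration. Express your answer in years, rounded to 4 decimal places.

Periodic yield y = 0.01625. First find Macaulay duration:
  t   CF        PV=CF/(1+0.01625)^t    t·PV
  1        52.50        51.6605        51.6605
  2        52.50        50.8345       101.6689
  3        52.50        50.0216       150.0648
  4        52.50        49.2218       196.8870
  5        52.50        48.4347       242.1734
  6        52.50        47.6602       285.9613
  7        52.50        46.8981       328.2868
  8        52.50        46.1482       369.1857
  9        52.50        45.4103       408.6926
  10    2,052.50     1,746.9384    17,469.3835
  Σ                  2,183.2282    19,603.9646
P = 2,183.2282; Macaulay duration = 19,603.9646 / 2,183.2282 = 8.97935 half-year periods = 4.48967 years.
Modified duration = D_Mac / (1 + y) = 4.48967 / 1.01625 = 4.41788 years.

4.4179 years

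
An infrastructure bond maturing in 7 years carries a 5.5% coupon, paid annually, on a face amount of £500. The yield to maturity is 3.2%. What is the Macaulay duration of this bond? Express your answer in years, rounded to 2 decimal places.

6.07 years

Periodic yield y = 0.032. Discount each cash flow and weight by its year:
  t   CF        PV=CF/(1+0.032)^t    t·PV
  1        27.50        26.6473        26.6473
  2        27.50        25.8210        51.6420
  3        27.50        25.0204        75.0611
  4        27.50        24.2445        96.9782
  5        27.50        23.4928       117.4638
  6        27.50        22.7643       136.5859
  7       527.50       423.1210     2,961.8470
  Σ                    571.1113     3,466.2253
Price P = Σ PV = 571.1113.
Macaulay duration = Σ(t·PV) / P = 3,466.2253 / 571.1113 = 6.06926 years.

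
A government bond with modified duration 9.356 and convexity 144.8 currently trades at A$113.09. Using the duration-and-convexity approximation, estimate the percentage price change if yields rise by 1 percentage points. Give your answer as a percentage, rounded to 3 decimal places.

-8.632%

Duration effect: -D_mod·Δy = -9.356 × (+0.01) = -0.093560
Convexity effect: ½·C·(Δy)² = 0.5 × 144.8 × (0.01)² = +0.0072400
ΔP/P ≈ -0.093560 + 0.0072400 = -0.086320
= -8.6320%.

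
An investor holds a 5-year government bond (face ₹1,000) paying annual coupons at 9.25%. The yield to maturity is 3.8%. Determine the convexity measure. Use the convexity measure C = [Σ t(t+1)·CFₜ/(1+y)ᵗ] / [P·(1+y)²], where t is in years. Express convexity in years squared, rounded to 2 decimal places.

22.74

With y = 0.038:
  t   CF        PV=CF/(1+0.038)^t    t·PV        t(t+1)·PV
  1        92.50        89.1137        89.1137         178.2274
  2        92.50        85.8513       171.7027         515.1080
  3        92.50        82.7084       248.1252         992.5009
  4        92.50        79.6805       318.7222       1,593.6110
  5     1,092.50       906.6396     4,533.1979      27,199.1876
  Σ                  1,243.9936     5,360.8617      30,478.6349
P = 1,243.9936.
Convexity = Σ t(t+1)·PV / [P·(1+y)²] = 30,478.6349 / (1,243.9936 × 1.077444) = 22.73959.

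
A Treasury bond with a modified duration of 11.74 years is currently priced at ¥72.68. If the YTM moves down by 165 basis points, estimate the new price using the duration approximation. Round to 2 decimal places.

Duration approximation: ΔP/P ≈ -D_mod · Δy = -11.74 × (-0.0165) = +0.193710.
New price ≈ 72.68 × (1 + 0.193710) = 86.7588428.

¥86.76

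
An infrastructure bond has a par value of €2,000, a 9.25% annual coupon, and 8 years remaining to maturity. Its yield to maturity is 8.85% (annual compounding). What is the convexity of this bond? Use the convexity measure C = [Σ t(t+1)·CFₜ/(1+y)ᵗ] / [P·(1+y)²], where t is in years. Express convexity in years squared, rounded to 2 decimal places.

With y = 0.0885:
  t   CF        PV=CF/(1+0.0885)^t    t·PV        t(t+1)·PV
  1       185.00       169.9587       169.9587         339.9173
  2       185.00       156.1402       312.2805         936.8415
  3       185.00       143.4453       430.3360       1,721.3440
  4       185.00       131.7826       527.1303       2,635.6515
  5       185.00       121.0681       605.3403       3,632.0416
  6       185.00       111.2247       667.3480       4,671.4362
  7       185.00       102.1816       715.2712       5,722.1695
  8     2,185.00     1,108.7253     8,869.8027      79,828.2246
  Σ                  2,044.5265    12,297.4677      99,487.6263
P = 2,044.5265.
Convexity = Σ t(t+1)·PV / [P·(1+y)²] = 99,487.6263 / (2,044.5265 × 1.184832) = 41.06950.

41.07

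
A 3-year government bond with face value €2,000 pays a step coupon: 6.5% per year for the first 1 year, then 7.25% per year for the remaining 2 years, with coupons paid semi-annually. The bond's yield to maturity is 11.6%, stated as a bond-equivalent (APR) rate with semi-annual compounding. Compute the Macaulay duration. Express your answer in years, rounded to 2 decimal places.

Periodic yield y = 0.058. Discount each cash flow and weight by its period:
  t   CF        PV=CF/(1+0.058)^t    t·PV
  1        65.00        61.4367        61.4367
  2        65.00        58.0687       116.1374
  3        72.50        61.2183       183.6548
  4        72.50        57.8623       231.4490
  5        72.50        54.6902       273.4511
  6     2,072.50     1,477.6805     8,866.0828
  Σ                  1,770.9566     9,732.2118
Price P = Σ PV = 1,770.9566.
Macaulay duration = Σ(t·PV) / P = 9,732.2118 / 1,770.9566 = 5.49545 half-year periods.
In years: 5.49545 / 2 = 2.74773 years.

2.75 years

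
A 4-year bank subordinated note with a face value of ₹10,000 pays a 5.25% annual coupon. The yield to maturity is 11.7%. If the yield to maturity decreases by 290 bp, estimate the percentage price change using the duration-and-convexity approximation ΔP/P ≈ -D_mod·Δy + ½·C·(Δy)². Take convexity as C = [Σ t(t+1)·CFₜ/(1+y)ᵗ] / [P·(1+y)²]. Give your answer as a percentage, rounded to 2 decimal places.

With y = 0.117:
  t   CF        PV=CF/(1+0.117)^t    t·PV        t(t+1)·PV
  1       525.00       470.0090       470.0090         940.0179
  2       525.00       420.7779       841.5559       2,524.6676
  3       525.00       376.7036     1,130.1108       4,520.4433
  4    10,525.00     6,760.9763    27,043.9051     135,219.5255
  Σ                  8,028.4668    29,485.5808     143,204.6544
P = 8,028.4668; D_Mac = 3.67263 yrs; D_mod = 3.28794 yrs; C = 14.29612.
Duration effect: -3.28794 × (-0.029) = +0.095350
Convexity effect: 0.5 × 14.29612 × (-0.029)² = +0.0060115
ΔP/P ≈ +0.095350 + 0.0060115 = +0.101362 = +10.1362%.

+10.14%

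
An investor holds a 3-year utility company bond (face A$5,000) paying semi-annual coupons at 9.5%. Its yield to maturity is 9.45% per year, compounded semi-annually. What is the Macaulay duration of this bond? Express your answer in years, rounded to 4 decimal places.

2.6800 years

Periodic yield y = 0.04725. Discount each cash flow and weight by its period:
  t   CF        PV=CF/(1+0.04725)^t    t·PV
  1       237.50       226.7844       226.7844
  2       237.50       216.5523       433.1047
  3       237.50       206.7819       620.3457
  4       237.50       197.4523       789.8091
  5       237.50       188.5436       942.7179
  6     5,237.50     3,970.2863    23,821.7176
  Σ                  5,006.4008    26,834.4794
Price P = Σ PV = 5,006.4008.
Macaulay duration = Σ(t·PV) / P = 26,834.4794 / 5,006.4008 = 5.36003 half-year periods.
In years: 5.36003 / 2 = 2.68002 years.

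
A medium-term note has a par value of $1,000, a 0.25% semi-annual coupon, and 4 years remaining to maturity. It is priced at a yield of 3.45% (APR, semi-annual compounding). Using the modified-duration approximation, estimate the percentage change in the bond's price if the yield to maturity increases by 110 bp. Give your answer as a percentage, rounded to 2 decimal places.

Periodic yield y = 0.01725. Modified duration first:
  t   CF        PV=CF/(1+0.01725)^t    t·PV
  1         1.25         1.2288         1.2288
  2         1.25         1.2080         2.4159
  3         1.25         1.1875         3.5624
  4         1.25         1.1673         4.6694
  5         1.25         1.1475         5.7377
  6         1.25         1.1281         6.7685
  7         1.25         1.1090         7.7627
  8     1,001.25       873.2145     6,985.7160
  Σ                    881.3907     7,017.8616
P = 881.3907; D_Mac = 7.96226 half-year periods = 3.98113 yrs; D_mod = 3.98113/(1+0.01725) = 3.91362 yrs.
ΔP/P ≈ -D_mod · Δy = -3.91362 × (+0.011) = -0.043050 = -4.3050%.

-4.30%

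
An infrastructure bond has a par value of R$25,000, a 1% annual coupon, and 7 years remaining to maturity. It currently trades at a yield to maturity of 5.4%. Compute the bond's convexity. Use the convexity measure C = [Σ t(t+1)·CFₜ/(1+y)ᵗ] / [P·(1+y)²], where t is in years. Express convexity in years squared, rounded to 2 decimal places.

48.09

With y = 0.054:
  t   CF        PV=CF/(1+0.054)^t    t·PV        t(t+1)·PV
  1       250.00       237.1917       237.1917         474.3833
  2       250.00       225.0395       450.0790       1,350.2371
  3       250.00       213.5100       640.5299       2,562.1197
  4       250.00       202.5711       810.2845       4,051.4227
  5       250.00       192.1927       960.9636       5,765.7819
  6       250.00       182.3460     1,094.0763       7,658.5338
  7    25,250.00    17,473.3874   122,313.7120     978,509.6958
  Σ                 18,726.2385   126,506.8370   1,000,372.1744
P = 18,726.2385.
Convexity = Σ t(t+1)·PV / [P·(1+y)²] = 1,000,372.1744 / (18,726.2385 × 1.110916) = 48.08724.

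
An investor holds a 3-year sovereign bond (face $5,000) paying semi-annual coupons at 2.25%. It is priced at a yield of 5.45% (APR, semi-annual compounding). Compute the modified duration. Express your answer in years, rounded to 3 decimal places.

Periodic yield y = 0.02725. First find Macaulay duration:
  t   CF        PV=CF/(1+0.02725)^t    t·PV
  1        56.25        54.7578        54.7578
  2        56.25        53.3053       106.6106
  3        56.25        51.8912       155.6737
  4        56.25        50.5147       202.0589
  5        56.25        49.1747       245.8735
  6     5,056.25     4,303.0029    25,818.0174
  Σ                  4,562.6467    26,582.9920
P = 4,562.6467; Macaulay duration = 26,582.9920 / 4,562.6467 = 5.82622 half-year periods = 2.91311 years.
Modified duration = D_Mac / (1 + y) = 2.91311 / 1.02725 = 2.83583 years.

2.836 years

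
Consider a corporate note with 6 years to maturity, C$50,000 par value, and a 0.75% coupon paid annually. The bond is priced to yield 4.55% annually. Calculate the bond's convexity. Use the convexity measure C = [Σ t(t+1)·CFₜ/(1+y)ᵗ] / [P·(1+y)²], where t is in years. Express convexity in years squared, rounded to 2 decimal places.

With y = 0.0455:
  t   CF        PV=CF/(1+0.0455)^t    t·PV        t(t+1)·PV
  1       375.00       358.6801       358.6801         717.3601
  2       375.00       343.0704       686.1407       2,058.4221
  3       375.00       328.1400       984.4200       3,937.6798
  4       375.00       313.8594     1,255.4375       6,277.1877
  5       375.00       300.2003     1,501.0014       9,006.0082
  6    50,375.00    38,571.8826   231,431.2956   1,620,019.0691
  Σ                 40,215.8327   236,216.9752   1,642,015.7271
P = 40,215.8327.
Convexity = Σ t(t+1)·PV / [P·(1+y)²] = 1,642,015.7271 / (40,215.8327 × 1.093070) = 37.35357.

37.35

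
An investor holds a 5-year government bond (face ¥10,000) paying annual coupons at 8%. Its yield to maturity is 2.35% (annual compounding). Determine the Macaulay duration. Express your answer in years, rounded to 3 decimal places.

Periodic yield y = 0.0235. Discount each cash flow and weight by its year:
  t   CF        PV=CF/(1+0.0235)^t    t·PV
  1       800.00       781.6317       781.6317
  2       800.00       763.6851     1,527.3701
  3       800.00       746.1505     2,238.4516
  4       800.00       729.0186     2,916.0743
  5    10,800.00     9,615.7800    48,078.9002
  Σ                 12,636.2659    55,542.4279
Price P = Σ PV = 12,636.2659.
Macaulay duration = Σ(t·PV) / P = 55,542.4279 / 12,636.2659 = 4.39548 years.

4.395 years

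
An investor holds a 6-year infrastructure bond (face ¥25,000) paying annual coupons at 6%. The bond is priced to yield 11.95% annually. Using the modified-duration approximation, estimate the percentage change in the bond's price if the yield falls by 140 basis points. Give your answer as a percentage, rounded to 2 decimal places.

+6.35%

Periodic yield y = 0.1195. Modified duration first:
  t   CF        PV=CF/(1+0.1195)^t    t·PV
  1     1,500.00     1,339.8839     1,339.8839
  2     1,500.00     1,196.8592     2,393.7184
  3     1,500.00     1,069.1016     3,207.3047
  4     1,500.00       954.9813     3,819.9252
  5     1,500.00       853.0427     4,265.2135
  6    26,500.00    13,461.7427    80,770.4564
  Σ                 18,875.6114    95,796.5020
P = 18,875.6114; D_Mac = 5.07515 yrs; D_mod = 5.07515/(1+0.1195) = 4.53341 yrs.
ΔP/P ≈ -D_mod · Δy = -4.53341 × (-0.014) = +0.063468 = +6.3468%.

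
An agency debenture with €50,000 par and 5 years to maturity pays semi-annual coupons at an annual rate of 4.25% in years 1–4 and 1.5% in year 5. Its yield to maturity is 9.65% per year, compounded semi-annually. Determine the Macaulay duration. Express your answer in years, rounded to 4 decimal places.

4.4821 years

Periodic yield y = 0.04825. Discount each cash flow and weight by its period:
  t   CF        PV=CF/(1+0.04825)^t    t·PV
  1     1,062.50     1,013.5941     1,013.5941
  2     1,062.50       966.9393     1,933.8785
  3     1,062.50       922.4319     2,767.2958
  4     1,062.50       879.9732     3,519.8929
  5     1,062.50       839.4688     4,197.3442
  6     1,062.50       800.8289     4,804.9731
  7     1,062.50       763.9674     5,347.7720
  8     1,062.50       728.8027     5,830.4216
  9       375.00       245.3847     2,208.4620
  10   50,375.00    31,446.0679   314,460.6794
  Σ                 38,607.4589   346,084.3136
Price P = Σ PV = 38,607.4589.
Macaulay duration = Σ(t·PV) / P = 346,084.3136 / 38,607.4589 = 8.96418 half-year periods.
In years: 8.96418 / 2 = 4.48209 years.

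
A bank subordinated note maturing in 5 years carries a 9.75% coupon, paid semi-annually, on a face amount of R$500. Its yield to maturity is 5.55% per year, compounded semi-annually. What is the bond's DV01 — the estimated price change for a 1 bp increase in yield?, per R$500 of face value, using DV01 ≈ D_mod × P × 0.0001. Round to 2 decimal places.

Periodic yield y = 0.02775.
  t   CF        PV=CF/(1+0.02775)^t    t·PV
  1       24.375        23.7169        23.7169
  2       24.375        23.0765        46.1530
  3       24.375        22.4534        67.3602
  4       24.375        21.8471        87.3886
  5       24.375        21.2573       106.2863
  6       24.375        20.6833       124.0998
  7       24.375        20.1248       140.8738
  8       24.375        19.5814       156.6516
  9       24.375        19.0527       171.4746
  10     524.375       398.8110     3,988.1100
  Σ                    590.6044     4,912.1146
P = 590.6044; D_Mac = 8.31710 half-year periods = 4.15855 yrs; D_mod = 4.04626 yrs.
DV01 ≈ 4.04626 × 590.6044 × 0.0001 = 0.238974.

R$0.24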